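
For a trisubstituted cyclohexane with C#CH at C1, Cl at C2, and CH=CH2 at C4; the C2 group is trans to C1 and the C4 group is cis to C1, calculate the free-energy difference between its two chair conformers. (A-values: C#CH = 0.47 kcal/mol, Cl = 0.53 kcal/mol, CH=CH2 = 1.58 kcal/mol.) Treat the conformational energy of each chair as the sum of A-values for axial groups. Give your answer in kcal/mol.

Chair I (ethynyl axial, chloro axial, vinyl equatorial): E = 1.00 kcal/mol.
Chair II (ethynyl equatorial, chloro equatorial, vinyl axial): E = 1.58 kcal/mol.
ΔE = 1.58 − 1.00 = 0.58 kcal/mol; chair I is more stable.

0.58 kcal/mol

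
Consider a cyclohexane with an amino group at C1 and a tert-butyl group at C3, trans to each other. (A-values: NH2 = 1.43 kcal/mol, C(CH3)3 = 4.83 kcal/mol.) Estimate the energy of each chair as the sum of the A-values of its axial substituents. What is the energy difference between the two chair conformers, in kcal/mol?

3.40 kcal/mol

C1 and C3 have the same parity, so for the trans isomer the two substituents are one axial and one equatorial in each chair.
Chair I (amino axial, tert-butyl equatorial): E = 1.43 kcal/mol.
Chair II (amino equatorial, tert-butyl axial): E = 4.83 kcal/mol.
ΔE = 4.83 − 1.43 = 3.40 kcal/mol; chair I is more stable.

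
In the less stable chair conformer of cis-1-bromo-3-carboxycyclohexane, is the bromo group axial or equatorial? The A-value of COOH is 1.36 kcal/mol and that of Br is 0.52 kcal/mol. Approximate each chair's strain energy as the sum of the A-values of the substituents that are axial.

axial

C1 and C3 have the same parity, so for the cis isomer the two substituents are e,e in one chair and a,a in the other.
Chair I (carboxyl axial, bromo axial): E = 1.88 kcal/mol.
Chair II (carboxyl equatorial, bromo equatorial): E = 0.00 kcal/mol.
Chair I is the less stable (higher-energy) conformer, and in that chair the bromo group is axial.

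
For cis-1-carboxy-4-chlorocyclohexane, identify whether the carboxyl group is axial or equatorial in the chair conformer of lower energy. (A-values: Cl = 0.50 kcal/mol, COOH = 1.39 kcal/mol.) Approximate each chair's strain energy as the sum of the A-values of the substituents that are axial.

C1 and C4 have opposite parity, so for the cis isomer the two substituents are one axial and one equatorial in each chair.
Chair I (chloro axial, carboxyl equatorial): E = 0.50 kcal/mol.
Chair II (chloro equatorial, carboxyl axial): E = 1.39 kcal/mol.
Chair I is the more stable (lower-energy) conformer, and in that chair the carboxyl group is equatorial.

equatorial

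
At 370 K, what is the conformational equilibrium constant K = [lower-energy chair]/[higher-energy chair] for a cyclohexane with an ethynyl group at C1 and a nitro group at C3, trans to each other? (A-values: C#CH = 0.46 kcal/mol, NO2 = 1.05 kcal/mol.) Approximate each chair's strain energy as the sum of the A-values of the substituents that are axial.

C1 and C3 have the same parity, so for the trans isomer the two substituents are one axial and one equatorial in each chair.
Chair I (ethynyl axial, nitro equatorial): E = 0.46 kcal/mol; chair II (ethynyl equatorial, nitro axial): E = 1.05 kcal/mol.
ΔG = 0.59 kcal/mol between the two chairs.
K = exp(ΔG/RT) with R = 1.987×10⁻³ kcal mol⁻¹ K⁻¹ and T = 370 K gives K ≈ 2.23.

K ≈ 2.23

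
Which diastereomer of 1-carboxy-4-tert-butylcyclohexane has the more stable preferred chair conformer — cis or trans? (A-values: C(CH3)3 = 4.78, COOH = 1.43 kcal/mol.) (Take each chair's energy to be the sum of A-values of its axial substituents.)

At 1,4 positions (parity opposite): cis → (a,e or e,a); trans → (e,e or a,a).
Best chair for cis: E = 1.43 kcal/mol; best chair for trans: E = 0.00 kcal/mol.
The trans isomer is lower by 1.43 kcal/mol.

trans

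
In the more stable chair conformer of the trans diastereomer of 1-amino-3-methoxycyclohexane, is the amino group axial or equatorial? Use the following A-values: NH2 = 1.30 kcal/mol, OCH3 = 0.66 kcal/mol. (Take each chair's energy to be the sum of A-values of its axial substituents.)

equatorial

C1 and C3 have the same parity, so for the trans isomer the two substituents are one axial and one equatorial in each chair.
Chair I (amino axial, methoxy equatorial): E = 1.30 kcal/mol.
Chair II (amino equatorial, methoxy axial): E = 0.66 kcal/mol.
Chair II is the more stable (lower-energy) conformer, and in that chair the amino group is equatorial.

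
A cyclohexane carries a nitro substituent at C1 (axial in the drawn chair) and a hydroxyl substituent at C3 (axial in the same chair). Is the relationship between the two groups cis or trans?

cis

C1 and C3 have the same parity, so their axial bonds point in the same direction.
With same-parity carbons, two substituents on the same face are both axial or both equatorial; opposite faces give one of each.
Here the groups are axial/axial → same face → cis.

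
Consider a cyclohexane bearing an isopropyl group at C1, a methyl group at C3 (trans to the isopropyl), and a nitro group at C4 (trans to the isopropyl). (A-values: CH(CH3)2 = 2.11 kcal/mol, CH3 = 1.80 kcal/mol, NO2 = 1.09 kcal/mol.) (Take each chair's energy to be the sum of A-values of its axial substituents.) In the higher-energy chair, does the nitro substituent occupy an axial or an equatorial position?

axial

Chair I (isopropyl axial, methyl equatorial, nitro axial): E = 3.20 kcal/mol.
Chair II (isopropyl equatorial, methyl axial, nitro equatorial): E = 1.80 kcal/mol.
Chair I is the less stable (higher-energy) conformer, and in that chair the nitro group is axial.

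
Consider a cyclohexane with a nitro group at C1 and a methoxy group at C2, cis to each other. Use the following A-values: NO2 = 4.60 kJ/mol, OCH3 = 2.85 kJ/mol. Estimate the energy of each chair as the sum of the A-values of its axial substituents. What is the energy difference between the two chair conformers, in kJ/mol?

C1 and C2 have opposite parity, so for the cis isomer the two substituents are one axial and one equatorial in each chair.
Chair I (nitro axial, methoxy equatorial): E = 4.60 kJ/mol.
Chair II (nitro equatorial, methoxy axial): E = 2.85 kJ/mol.
ΔE = 4.60 − 2.85 = 1.75 kJ/mol; chair II is more stable.

1.75 kJ/mol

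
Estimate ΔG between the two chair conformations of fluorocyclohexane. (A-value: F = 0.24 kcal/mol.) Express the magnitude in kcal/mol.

0.24 kcal/mol

A monosubstituted cyclohexane has one chair with the fluoro group axial (E = A = 0.24 kcal/mol) and one with it equatorial (E = 0).
ΔE = 0.24 − 0 = 0.24 kcal/mol.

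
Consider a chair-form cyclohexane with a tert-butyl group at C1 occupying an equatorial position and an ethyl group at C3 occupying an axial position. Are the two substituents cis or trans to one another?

trans

C1 and C3 have the same parity, so their axial bonds point in the same direction.
With same-parity carbons, two substituents on the same face are both axial or both equatorial; opposite faces give one of each.
Here the groups are equatorial/axial → opposite face → trans.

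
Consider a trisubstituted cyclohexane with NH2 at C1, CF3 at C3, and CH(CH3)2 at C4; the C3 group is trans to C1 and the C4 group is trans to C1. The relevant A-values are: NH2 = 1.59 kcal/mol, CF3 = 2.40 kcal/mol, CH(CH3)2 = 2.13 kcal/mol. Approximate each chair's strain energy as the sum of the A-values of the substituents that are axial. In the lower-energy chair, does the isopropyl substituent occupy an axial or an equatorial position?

Chair I (amino axial, trifluoromethyl equatorial, isopropyl axial): E = 3.72 kcal/mol.
Chair II (amino equatorial, trifluoromethyl axial, isopropyl equatorial): E = 2.40 kcal/mol.
Chair II is the more stable (lower-energy) conformer, and in that chair the isopropyl group is equatorial.

equatorial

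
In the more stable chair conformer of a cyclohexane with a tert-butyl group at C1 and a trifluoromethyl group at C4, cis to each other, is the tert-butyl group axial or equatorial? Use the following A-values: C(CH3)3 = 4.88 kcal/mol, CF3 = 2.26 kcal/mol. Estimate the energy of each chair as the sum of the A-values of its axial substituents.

C1 and C4 have opposite parity, so for the cis isomer the two substituents are one axial and one equatorial in each chair.
Chair I (tert-butyl axial, trifluoromethyl equatorial): E = 4.88 kcal/mol.
Chair II (tert-butyl equatorial, trifluoromethyl axial): E = 2.26 kcal/mol.
Chair II is the more stable (lower-energy) conformer, and in that chair the tert-butyl group is equatorial.

equatorial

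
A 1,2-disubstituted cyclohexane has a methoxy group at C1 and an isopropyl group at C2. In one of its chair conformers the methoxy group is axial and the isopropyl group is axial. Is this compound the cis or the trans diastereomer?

trans

C1 and C2 have opposite parity, so their axial bonds point in opposite directions.
With opposite-parity carbons, two substituents on the same face are one axial and one equatorial; opposite faces give both axial or both equatorial.
Here the groups are axial/axial → opposite face → trans.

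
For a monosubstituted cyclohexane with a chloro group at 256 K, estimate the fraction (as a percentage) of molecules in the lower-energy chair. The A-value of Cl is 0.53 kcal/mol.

One chair has the chloro group axial (E = 0.53 kcal/mol) and the other has it equatorial (E = 0).
ΔG = 0.53 kcal/mol between the two chairs.
K = exp(ΔG/RT) with R = 1.987×10⁻³ kcal mol⁻¹ K⁻¹ and T = 256 K gives K ≈ 2.83.
Fraction in the lower-energy chair = K/(K+1) = 73.9%.

73.9%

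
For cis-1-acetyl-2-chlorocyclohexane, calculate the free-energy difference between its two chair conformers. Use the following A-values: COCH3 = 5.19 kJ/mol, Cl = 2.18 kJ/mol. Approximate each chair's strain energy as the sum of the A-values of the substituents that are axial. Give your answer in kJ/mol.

3.01 kJ/mol

C1 and C2 have opposite parity, so for the cis isomer the two substituents are one axial and one equatorial in each chair.
Chair I (acetyl axial, chloro equatorial): E = 5.19 kJ/mol.
Chair II (acetyl equatorial, chloro axial): E = 2.18 kJ/mol.
ΔE = 5.19 − 2.18 = 3.01 kJ/mol; chair II is more stable.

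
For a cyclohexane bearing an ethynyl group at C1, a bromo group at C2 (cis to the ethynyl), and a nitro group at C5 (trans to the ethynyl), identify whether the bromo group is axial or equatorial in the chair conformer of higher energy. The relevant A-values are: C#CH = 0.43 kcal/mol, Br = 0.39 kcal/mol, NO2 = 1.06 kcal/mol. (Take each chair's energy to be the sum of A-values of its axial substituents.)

axial

Chair I (ethynyl axial, bromo equatorial, nitro equatorial): E = 0.43 kcal/mol.
Chair II (ethynyl equatorial, bromo axial, nitro axial): E = 1.45 kcal/mol.
Chair II is the less stable (higher-energy) conformer, and in that chair the bromo group is axial.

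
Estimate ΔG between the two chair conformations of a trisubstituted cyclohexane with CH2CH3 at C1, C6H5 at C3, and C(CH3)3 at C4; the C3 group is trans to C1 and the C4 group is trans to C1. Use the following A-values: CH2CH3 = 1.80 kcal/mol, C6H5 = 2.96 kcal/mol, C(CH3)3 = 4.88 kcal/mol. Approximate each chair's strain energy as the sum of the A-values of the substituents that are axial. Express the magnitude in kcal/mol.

3.72 kcal/mol

Chair I (ethyl axial, phenyl equatorial, tert-butyl axial): E = 6.68 kcal/mol.
Chair II (ethyl equatorial, phenyl axial, tert-butyl equatorial): E = 2.96 kcal/mol.
ΔE = 6.68 − 2.96 = 3.72 kcal/mol; chair II is more stable.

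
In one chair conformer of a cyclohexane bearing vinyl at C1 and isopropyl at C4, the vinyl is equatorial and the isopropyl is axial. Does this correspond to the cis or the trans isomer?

C1 and C4 have opposite parity, so their axial bonds point in opposite directions.
With opposite-parity carbons, two substituents on the same face are one axial and one equatorial; opposite faces give both axial or both equatorial.
Here the groups are equatorial/axial → same face → cis.

cis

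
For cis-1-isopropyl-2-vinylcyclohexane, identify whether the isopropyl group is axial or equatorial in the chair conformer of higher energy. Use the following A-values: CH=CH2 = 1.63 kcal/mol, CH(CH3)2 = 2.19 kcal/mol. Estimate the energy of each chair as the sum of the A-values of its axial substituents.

axial

C1 and C2 have opposite parity, so for the cis isomer the two substituents are one axial and one equatorial in each chair.
Chair I (vinyl axial, isopropyl equatorial): E = 1.63 kcal/mol.
Chair II (vinyl equatorial, isopropyl axial): E = 2.19 kcal/mol.
Chair II is the less stable (higher-energy) conformer, and in that chair the isopropyl group is axial.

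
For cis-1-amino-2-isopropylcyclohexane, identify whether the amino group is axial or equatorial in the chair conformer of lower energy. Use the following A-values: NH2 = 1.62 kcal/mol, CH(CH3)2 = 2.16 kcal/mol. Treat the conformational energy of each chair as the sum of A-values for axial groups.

axial

C1 and C2 have opposite parity, so for the cis isomer the two substituents are one axial and one equatorial in each chair.
Chair I (amino axial, isopropyl equatorial): E = 1.62 kcal/mol.
Chair II (amino equatorial, isopropyl axial): E = 2.16 kcal/mol.
Chair I is the more stable (lower-energy) conformer, and in that chair the amino group is axial.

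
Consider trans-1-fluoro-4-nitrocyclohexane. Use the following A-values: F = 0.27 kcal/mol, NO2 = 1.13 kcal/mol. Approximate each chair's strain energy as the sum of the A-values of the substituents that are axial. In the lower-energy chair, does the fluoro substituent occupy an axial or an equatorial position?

C1 and C4 have opposite parity, so for the trans isomer the two substituents are e,e in one chair and a,a in the other.
Chair I (fluoro axial, nitro axial): E = 1.40 kcal/mol.
Chair II (fluoro equatorial, nitro equatorial): E = 0.00 kcal/mol.
Chair II is the more stable (lower-energy) conformer, and in that chair the fluoro group is equatorial.

equatorial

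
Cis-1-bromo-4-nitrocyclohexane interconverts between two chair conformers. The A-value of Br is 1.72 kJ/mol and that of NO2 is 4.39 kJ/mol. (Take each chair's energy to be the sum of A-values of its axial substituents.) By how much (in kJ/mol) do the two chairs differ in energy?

C1 and C4 have opposite parity, so for the cis isomer the two substituents are one axial and one equatorial in each chair.
Chair I (bromo axial, nitro equatorial): E = 1.72 kJ/mol.
Chair II (bromo equatorial, nitro axial): E = 4.39 kJ/mol.
ΔE = 4.39 − 1.72 = 2.67 kJ/mol; chair I is more stable.

2.67 kJ/mol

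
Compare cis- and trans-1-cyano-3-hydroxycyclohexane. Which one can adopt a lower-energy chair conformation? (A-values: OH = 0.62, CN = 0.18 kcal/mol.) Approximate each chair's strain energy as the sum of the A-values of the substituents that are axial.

At 1,3 positions (parity same): cis → (e,e or a,a); trans → (a,e or e,a).
Best chair for cis: E = 0.00 kcal/mol; best chair for trans: E = 0.18 kcal/mol.
The cis isomer is lower by 0.18 kcal/mol.

cis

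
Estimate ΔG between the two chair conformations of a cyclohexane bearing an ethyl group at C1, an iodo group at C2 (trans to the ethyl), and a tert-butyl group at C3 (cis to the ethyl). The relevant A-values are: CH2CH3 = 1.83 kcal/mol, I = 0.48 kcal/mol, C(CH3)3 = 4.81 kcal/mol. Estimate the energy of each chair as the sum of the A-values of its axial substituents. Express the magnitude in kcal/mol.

Chair I (ethyl axial, iodo axial, tert-butyl axial): E = 7.12 kcal/mol.
Chair II (ethyl equatorial, iodo equatorial, tert-butyl equatorial): E = 0.00 kcal/mol.
ΔE = 7.12 − 0.00 = 7.12 kcal/mol; chair II is more stable.

7.12 kcal/mol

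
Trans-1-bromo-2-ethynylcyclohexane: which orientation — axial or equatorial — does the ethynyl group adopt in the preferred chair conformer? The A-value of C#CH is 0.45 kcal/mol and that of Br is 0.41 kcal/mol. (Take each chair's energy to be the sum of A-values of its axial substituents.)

equatorial

C1 and C2 have opposite parity, so for the trans isomer the two substituents are e,e in one chair and a,a in the other.
Chair I (ethynyl axial, bromo axial): E = 0.86 kcal/mol.
Chair II (ethynyl equatorial, bromo equatorial): E = 0.00 kcal/mol.
Chair II is the more stable (lower-energy) conformer, and in that chair the ethynyl group is equatorial.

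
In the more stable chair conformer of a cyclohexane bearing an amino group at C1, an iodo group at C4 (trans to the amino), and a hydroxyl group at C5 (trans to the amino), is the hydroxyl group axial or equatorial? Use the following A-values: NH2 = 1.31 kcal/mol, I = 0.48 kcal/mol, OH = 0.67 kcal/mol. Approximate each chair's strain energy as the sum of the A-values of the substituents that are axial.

axial

Chair I (amino axial, iodo axial, hydroxyl equatorial): E = 1.79 kcal/mol.
Chair II (amino equatorial, iodo equatorial, hydroxyl axial): E = 0.67 kcal/mol.
Chair II is the more stable (lower-energy) conformer, and in that chair the hydroxyl group is axial.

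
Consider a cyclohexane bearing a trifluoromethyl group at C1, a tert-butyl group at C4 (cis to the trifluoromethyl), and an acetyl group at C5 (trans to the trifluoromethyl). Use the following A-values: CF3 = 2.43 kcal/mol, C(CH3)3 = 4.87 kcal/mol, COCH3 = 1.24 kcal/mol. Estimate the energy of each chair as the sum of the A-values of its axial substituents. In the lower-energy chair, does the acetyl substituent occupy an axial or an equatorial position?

Chair I (trifluoromethyl axial, tert-butyl equatorial, acetyl equatorial): E = 2.43 kcal/mol.
Chair II (trifluoromethyl equatorial, tert-butyl axial, acetyl axial): E = 6.11 kcal/mol.
Chair I is the more stable (lower-energy) conformer, and in that chair the acetyl group is equatorial.

equatorial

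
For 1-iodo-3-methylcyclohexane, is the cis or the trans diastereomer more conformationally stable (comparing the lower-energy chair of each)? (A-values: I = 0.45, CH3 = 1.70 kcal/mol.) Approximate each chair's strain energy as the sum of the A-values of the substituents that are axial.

At 1,3 positions (parity same): cis → (e,e or a,a); trans → (a,e or e,a).
Best chair for cis: E = 0.00 kcal/mol; best chair for trans: E = 0.45 kcal/mol.
The cis isomer is lower by 0.45 kcal/mol.

cis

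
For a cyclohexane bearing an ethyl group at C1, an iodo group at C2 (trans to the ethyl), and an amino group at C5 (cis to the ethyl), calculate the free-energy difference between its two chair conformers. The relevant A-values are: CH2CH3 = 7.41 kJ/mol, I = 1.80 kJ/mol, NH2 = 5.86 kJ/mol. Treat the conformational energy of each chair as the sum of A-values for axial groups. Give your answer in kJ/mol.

Chair I (ethyl axial, iodo axial, amino axial): E = 15.07 kJ/mol.
Chair II (ethyl equatorial, iodo equatorial, amino equatorial): E = 0.00 kJ/mol.
ΔE = 15.07 − 0.00 = 15.07 kJ/mol; chair II is more stable.

15.07 kJ/mol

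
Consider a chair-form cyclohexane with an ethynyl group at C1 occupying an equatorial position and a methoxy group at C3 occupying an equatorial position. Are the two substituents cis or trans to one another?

cis

C1 and C3 have the same parity, so their axial bonds point in the same direction.
With same-parity carbons, two substituents on the same face are both axial or both equatorial; opposite faces give one of each.
Here the groups are equatorial/equatorial → same face → cis.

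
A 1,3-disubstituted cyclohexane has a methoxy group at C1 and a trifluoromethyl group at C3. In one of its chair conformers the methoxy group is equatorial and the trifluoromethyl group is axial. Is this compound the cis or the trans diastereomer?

trans

C1 and C3 have the same parity, so their axial bonds point in the same direction.
With same-parity carbons, two substituents on the same face are both axial or both equatorial; opposite faces give one of each.
Here the groups are equatorial/axial → opposite face → trans.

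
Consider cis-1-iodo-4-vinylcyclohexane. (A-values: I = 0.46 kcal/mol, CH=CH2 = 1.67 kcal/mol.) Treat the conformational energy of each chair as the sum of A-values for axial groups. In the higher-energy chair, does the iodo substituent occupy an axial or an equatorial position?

equatorial

C1 and C4 have opposite parity, so for the cis isomer the two substituents are one axial and one equatorial in each chair.
Chair I (iodo axial, vinyl equatorial): E = 0.46 kcal/mol.
Chair II (iodo equatorial, vinyl axial): E = 1.67 kcal/mol.
Chair II is the less stable (higher-energy) conformer, and in that chair the iodo group is equatorial.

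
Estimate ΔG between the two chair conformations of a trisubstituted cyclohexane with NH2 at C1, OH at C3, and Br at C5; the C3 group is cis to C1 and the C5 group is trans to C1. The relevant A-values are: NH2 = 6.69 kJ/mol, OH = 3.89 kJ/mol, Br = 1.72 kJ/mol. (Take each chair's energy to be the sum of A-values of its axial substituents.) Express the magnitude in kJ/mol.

8.86 kJ/mol

Chair I (amino axial, hydroxyl axial, bromo equatorial): E = 10.58 kJ/mol.
Chair II (amino equatorial, hydroxyl equatorial, bromo axial): E = 1.72 kJ/mol.
ΔE = 10.58 − 1.72 = 8.86 kJ/mol; chair II is more stable.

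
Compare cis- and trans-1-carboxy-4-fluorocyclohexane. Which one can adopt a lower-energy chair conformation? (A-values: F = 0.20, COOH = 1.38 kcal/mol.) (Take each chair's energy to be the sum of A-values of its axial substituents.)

trans

At 1,4 positions (parity opposite): cis → (a,e or e,a); trans → (e,e or a,a).
Best chair for cis: E = 0.20 kcal/mol; best chair for trans: E = 0.00 kcal/mol.
The trans isomer is lower by 0.20 kcal/mol.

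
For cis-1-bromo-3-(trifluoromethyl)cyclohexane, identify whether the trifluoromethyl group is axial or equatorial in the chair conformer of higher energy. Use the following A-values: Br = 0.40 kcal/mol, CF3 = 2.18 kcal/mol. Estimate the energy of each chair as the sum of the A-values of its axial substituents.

C1 and C3 have the same parity, so for the cis isomer the two substituents are e,e in one chair and a,a in the other.
Chair I (bromo axial, trifluoromethyl axial): E = 2.58 kcal/mol.
Chair II (bromo equatorial, trifluoromethyl equatorial): E = 0.00 kcal/mol.
Chair I is the less stable (higher-energy) conformer, and in that chair the trifluoromethyl group is axial.

axial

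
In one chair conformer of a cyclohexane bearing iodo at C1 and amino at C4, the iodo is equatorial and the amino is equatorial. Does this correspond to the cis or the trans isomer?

trans

C1 and C4 have opposite parity, so their axial bonds point in opposite directions.
With opposite-parity carbons, two substituents on the same face are one axial and one equatorial; opposite faces give both axial or both equatorial.
Here the groups are equatorial/equatorial → opposite face → trans.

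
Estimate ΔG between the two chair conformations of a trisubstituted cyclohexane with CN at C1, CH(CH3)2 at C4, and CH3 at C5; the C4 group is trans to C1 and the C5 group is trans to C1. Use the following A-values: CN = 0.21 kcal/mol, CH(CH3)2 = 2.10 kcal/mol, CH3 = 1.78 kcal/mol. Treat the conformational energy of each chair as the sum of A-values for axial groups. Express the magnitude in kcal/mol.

Chair I (cyano axial, isopropyl axial, methyl equatorial): E = 2.31 kcal/mol.
Chair II (cyano equatorial, isopropyl equatorial, methyl axial): E = 1.78 kcal/mol.
ΔE = 2.31 − 1.78 = 0.53 kcal/mol; chair II is more stable.

0.53 kcal/mol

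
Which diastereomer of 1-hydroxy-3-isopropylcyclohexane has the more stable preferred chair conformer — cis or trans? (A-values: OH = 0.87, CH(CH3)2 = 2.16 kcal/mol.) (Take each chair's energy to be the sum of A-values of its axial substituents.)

At 1,3 positions (parity same): cis → (e,e or a,a); trans → (a,e or e,a).
Best chair for cis: E = 0.00 kcal/mol; best chair for trans: E = 0.87 kcal/mol.
The cis isomer is lower by 0.87 kcal/mol.

cis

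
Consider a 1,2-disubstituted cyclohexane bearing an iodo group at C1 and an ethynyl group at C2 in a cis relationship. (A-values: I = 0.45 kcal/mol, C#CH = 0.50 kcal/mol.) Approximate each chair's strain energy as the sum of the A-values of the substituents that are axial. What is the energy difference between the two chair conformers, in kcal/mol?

C1 and C2 have opposite parity, so for the cis isomer the two substituents are one axial and one equatorial in each chair.
Chair I (iodo axial, ethynyl equatorial): E = 0.45 kcal/mol.
Chair II (iodo equatorial, ethynyl axial): E = 0.50 kcal/mol.
ΔE = 0.50 − 0.45 = 0.05 kcal/mol; chair I is more stable.

0.05 kcal/mol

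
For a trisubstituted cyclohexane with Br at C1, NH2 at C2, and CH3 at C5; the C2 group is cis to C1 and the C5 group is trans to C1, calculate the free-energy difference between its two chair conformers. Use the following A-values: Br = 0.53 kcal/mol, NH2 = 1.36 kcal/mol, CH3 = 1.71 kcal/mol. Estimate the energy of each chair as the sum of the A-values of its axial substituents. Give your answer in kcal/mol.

Chair I (bromo axial, amino equatorial, methyl equatorial): E = 0.53 kcal/mol.
Chair II (bromo equatorial, amino axial, methyl axial): E = 3.07 kcal/mol.
ΔE = 3.07 − 0.53 = 2.54 kcal/mol; chair I is more stable.

2.54 kcal/mol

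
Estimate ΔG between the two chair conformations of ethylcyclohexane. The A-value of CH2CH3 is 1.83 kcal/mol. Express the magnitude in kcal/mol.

1.83 kcal/mol

A monosubstituted cyclohexane has one chair with the ethyl group axial (E = A = 1.83 kcal/mol) and one with it equatorial (E = 0).
ΔE = 1.83 − 0 = 1.83 kcal/mol.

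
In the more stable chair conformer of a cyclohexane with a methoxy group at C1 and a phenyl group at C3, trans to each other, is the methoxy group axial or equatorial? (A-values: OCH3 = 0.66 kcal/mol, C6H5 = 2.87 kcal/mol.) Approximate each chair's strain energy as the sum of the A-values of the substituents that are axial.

C1 and C3 have the same parity, so for the trans isomer the two substituents are one axial and one equatorial in each chair.
Chair I (methoxy axial, phenyl equatorial): E = 0.66 kcal/mol.
Chair II (methoxy equatorial, phenyl axial): E = 2.87 kcal/mol.
Chair I is the more stable (lower-energy) conformer, and in that chair the methoxy group is axial.

axial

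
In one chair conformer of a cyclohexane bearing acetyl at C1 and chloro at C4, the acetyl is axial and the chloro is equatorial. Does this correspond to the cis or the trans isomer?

cis

C1 and C4 have opposite parity, so their axial bonds point in opposite directions.
With opposite-parity carbons, two substituents on the same face are one axial and one equatorial; opposite faces give both axial or both equatorial.
Here the groups are axial/equatorial → same face → cis.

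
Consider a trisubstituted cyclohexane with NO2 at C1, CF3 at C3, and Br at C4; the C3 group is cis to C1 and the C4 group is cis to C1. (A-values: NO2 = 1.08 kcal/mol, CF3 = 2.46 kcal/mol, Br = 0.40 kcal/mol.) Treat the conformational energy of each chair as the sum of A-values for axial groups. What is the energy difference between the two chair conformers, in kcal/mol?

3.14 kcal/mol

Chair I (nitro axial, trifluoromethyl axial, bromo equatorial): E = 3.54 kcal/mol.
Chair II (nitro equatorial, trifluoromethyl equatorial, bromo axial): E = 0.40 kcal/mol.
ΔE = 3.54 − 0.40 = 3.14 kcal/mol; chair II is more stable.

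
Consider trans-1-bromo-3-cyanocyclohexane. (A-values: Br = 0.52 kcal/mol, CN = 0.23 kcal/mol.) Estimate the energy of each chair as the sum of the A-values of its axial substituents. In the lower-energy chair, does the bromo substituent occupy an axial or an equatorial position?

equatorial

C1 and C3 have the same parity, so for the trans isomer the two substituents are one axial and one equatorial in each chair.
Chair I (bromo axial, cyano equatorial): E = 0.52 kcal/mol.
Chair II (bromo equatorial, cyano axial): E = 0.23 kcal/mol.
Chair II is the more stable (lower-energy) conformer, and in that chair the bromo group is equatorial.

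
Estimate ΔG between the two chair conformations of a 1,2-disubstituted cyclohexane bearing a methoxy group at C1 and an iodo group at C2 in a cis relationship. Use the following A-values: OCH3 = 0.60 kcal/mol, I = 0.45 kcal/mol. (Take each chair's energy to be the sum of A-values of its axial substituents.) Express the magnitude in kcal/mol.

C1 and C2 have opposite parity, so for the cis isomer the two substituents are one axial and one equatorial in each chair.
Chair I (methoxy axial, iodo equatorial): E = 0.60 kcal/mol.
Chair II (methoxy equatorial, iodo axial): E = 0.45 kcal/mol.
ΔE = 0.60 − 0.45 = 0.15 kcal/mol; chair II is more stable.

0.15 kcal/mol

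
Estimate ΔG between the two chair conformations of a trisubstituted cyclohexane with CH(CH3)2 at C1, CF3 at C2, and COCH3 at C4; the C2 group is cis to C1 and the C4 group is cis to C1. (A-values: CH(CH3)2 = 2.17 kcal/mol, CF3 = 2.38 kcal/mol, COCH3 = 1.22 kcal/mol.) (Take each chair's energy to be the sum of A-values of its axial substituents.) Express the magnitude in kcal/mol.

Chair I (isopropyl axial, trifluoromethyl equatorial, acetyl equatorial): E = 2.17 kcal/mol.
Chair II (isopropyl equatorial, trifluoromethyl axial, acetyl axial): E = 3.60 kcal/mol.
ΔE = 3.60 − 2.17 = 1.43 kcal/mol; chair I is more stable.

1.43 kcal/mol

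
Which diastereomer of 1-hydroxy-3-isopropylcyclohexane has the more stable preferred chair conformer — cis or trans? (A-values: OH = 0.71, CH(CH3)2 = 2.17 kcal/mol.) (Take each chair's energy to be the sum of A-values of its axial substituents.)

cis

At 1,3 positions (parity same): cis → (e,e or a,a); trans → (a,e or e,a).
Best chair for cis: E = 0.00 kcal/mol; best chair for trans: E = 0.71 kcal/mol.
The cis isomer is lower by 0.71 kcal/mol.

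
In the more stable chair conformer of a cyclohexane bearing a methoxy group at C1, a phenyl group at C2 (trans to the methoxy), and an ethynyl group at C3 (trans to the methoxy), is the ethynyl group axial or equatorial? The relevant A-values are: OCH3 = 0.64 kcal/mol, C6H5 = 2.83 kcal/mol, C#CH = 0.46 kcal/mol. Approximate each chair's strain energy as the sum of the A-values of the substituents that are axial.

Chair I (methoxy axial, phenyl axial, ethynyl equatorial): E = 3.47 kcal/mol.
Chair II (methoxy equatorial, phenyl equatorial, ethynyl axial): E = 0.46 kcal/mol.
Chair II is the more stable (lower-energy) conformer, and in that chair the ethynyl group is axial.

axial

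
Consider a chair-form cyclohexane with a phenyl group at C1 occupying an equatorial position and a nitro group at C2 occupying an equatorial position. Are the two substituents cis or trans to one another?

C1 and C2 have opposite parity, so their axial bonds point in opposite directions.
With opposite-parity carbons, two substituents on the same face are one axial and one equatorial; opposite faces give both axial or both equatorial.
Here the groups are equatorial/equatorial → opposite face → trans.

trans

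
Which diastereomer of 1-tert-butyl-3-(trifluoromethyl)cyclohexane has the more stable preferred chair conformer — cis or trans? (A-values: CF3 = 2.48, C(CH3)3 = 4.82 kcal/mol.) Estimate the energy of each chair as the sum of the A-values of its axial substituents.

At 1,3 positions (parity same): cis → (e,e or a,a); trans → (a,e or e,a).
Best chair for cis: E = 0.00 kcal/mol; best chair for trans: E = 2.48 kcal/mol.
The cis isomer is lower by 2.48 kcal/mol.

cis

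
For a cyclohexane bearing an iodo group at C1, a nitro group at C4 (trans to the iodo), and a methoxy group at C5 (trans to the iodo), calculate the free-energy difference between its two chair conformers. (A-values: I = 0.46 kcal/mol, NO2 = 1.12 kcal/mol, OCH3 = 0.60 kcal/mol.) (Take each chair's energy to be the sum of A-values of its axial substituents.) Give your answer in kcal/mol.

0.98 kcal/mol

Chair I (iodo axial, nitro axial, methoxy equatorial): E = 1.58 kcal/mol.
Chair II (iodo equatorial, nitro equatorial, methoxy axial): E = 0.60 kcal/mol.
ΔE = 1.58 − 0.60 = 0.98 kcal/mol; chair II is more stable.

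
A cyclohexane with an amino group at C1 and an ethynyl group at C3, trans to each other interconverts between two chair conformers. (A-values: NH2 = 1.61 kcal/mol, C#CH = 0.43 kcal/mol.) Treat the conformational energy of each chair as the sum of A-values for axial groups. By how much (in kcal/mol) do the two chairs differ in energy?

C1 and C3 have the same parity, so for the trans isomer the two substituents are one axial and one equatorial in each chair.
Chair I (amino axial, ethynyl equatorial): E = 1.61 kcal/mol.
Chair II (amino equatorial, ethynyl axial): E = 0.43 kcal/mol.
ΔE = 1.61 − 0.43 = 1.18 kcal/mol; chair II is more stable.

1.18 kcal/mol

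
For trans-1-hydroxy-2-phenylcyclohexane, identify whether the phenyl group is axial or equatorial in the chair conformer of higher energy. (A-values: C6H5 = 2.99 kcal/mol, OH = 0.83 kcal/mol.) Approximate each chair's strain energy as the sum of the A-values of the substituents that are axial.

C1 and C2 have opposite parity, so for the trans isomer the two substituents are e,e in one chair and a,a in the other.
Chair I (phenyl axial, hydroxyl axial): E = 3.82 kcal/mol.
Chair II (phenyl equatorial, hydroxyl equatorial): E = 0.00 kcal/mol.
Chair I is the less stable (higher-energy) conformer, and in that chair the phenyl group is axial.

axial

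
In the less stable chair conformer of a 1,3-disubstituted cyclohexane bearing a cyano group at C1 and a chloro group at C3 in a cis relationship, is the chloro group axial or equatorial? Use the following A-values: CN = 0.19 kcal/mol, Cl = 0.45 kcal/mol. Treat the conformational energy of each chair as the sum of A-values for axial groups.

C1 and C3 have the same parity, so for the cis isomer the two substituents are e,e in one chair and a,a in the other.
Chair I (cyano axial, chloro axial): E = 0.64 kcal/mol.
Chair II (cyano equatorial, chloro equatorial): E = 0.00 kcal/mol.
Chair I is the less stable (higher-energy) conformer, and in that chair the chloro group is axial.

axial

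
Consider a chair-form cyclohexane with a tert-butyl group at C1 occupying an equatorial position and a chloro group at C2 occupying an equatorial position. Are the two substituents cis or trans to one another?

C1 and C2 have opposite parity, so their axial bonds point in opposite directions.
With opposite-parity carbons, two substituents on the same face are one axial and one equatorial; opposite faces give both axial or both equatorial.
Here the groups are equatorial/equatorial → opposite face → trans.

trans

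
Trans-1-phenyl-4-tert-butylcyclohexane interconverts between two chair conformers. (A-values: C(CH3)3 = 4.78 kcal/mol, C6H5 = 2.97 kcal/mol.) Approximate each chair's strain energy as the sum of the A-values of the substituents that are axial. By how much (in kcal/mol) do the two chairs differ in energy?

C1 and C4 have opposite parity, so for the trans isomer the two substituents are e,e in one chair and a,a in the other.
Chair I (tert-butyl axial, phenyl axial): E = 7.75 kcal/mol.
Chair II (tert-butyl equatorial, phenyl equatorial): E = 0.00 kcal/mol.
ΔE = 7.75 − 0.00 = 7.75 kcal/mol; chair II is more stable.

7.75 kcal/mol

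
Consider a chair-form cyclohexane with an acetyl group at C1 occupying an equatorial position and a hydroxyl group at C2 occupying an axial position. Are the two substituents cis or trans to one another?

cis

C1 and C2 have opposite parity, so their axial bonds point in opposite directions.
With opposite-parity carbons, two substituents on the same face are one axial and one equatorial; opposite faces give both axial or both equatorial.
Here the groups are equatorial/axial → same face → cis.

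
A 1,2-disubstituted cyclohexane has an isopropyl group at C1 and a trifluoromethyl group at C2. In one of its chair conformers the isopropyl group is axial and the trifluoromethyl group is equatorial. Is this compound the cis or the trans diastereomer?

cis

C1 and C2 have opposite parity, so their axial bonds point in opposite directions.
With opposite-parity carbons, two substituents on the same face are one axial and one equatorial; opposite faces give both axial or both equatorial.
Here the groups are axial/equatorial → same face → cis.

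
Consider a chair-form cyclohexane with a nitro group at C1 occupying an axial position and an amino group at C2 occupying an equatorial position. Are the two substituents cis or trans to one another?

C1 and C2 have opposite parity, so their axial bonds point in opposite directions.
With opposite-parity carbons, two substituents on the same face are one axial and one equatorial; opposite faces give both axial or both equatorial.
Here the groups are axial/equatorial → same face → cis.

cis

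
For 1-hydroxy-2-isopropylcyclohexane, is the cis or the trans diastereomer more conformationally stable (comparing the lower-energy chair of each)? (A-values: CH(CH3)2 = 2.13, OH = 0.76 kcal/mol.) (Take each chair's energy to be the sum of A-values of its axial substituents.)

trans

At 1,2 positions (parity opposite): cis → (a,e or e,a); trans → (e,e or a,a).
Best chair for cis: E = 0.76 kcal/mol; best chair for trans: E = 0.00 kcal/mol.
The trans isomer is lower by 0.76 kcal/mol.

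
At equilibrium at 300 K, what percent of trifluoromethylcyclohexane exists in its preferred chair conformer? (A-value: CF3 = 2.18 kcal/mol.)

97.5%

One chair has the trifluoromethyl group axial (E = 2.18 kcal/mol) and the other has it equatorial (E = 0).
ΔG = 2.18 kcal/mol between the two chairs.
K = exp(ΔG/RT) with R = 1.987×10⁻³ kcal mol⁻¹ K⁻¹ and T = 300 K gives K ≈ 38.7.
Fraction in the lower-energy chair = K/(K+1) = 97.5%.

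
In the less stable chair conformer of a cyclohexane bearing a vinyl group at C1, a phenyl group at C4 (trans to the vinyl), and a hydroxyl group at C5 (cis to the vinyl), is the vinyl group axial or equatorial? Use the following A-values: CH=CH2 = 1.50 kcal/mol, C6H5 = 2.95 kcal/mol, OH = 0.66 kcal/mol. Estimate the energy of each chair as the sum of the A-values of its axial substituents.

axial

Chair I (vinyl axial, phenyl axial, hydroxyl axial): E = 5.11 kcal/mol.
Chair II (vinyl equatorial, phenyl equatorial, hydroxyl equatorial): E = 0.00 kcal/mol.
Chair I is the less stable (higher-energy) conformer, and in that chair the vinyl group is axial.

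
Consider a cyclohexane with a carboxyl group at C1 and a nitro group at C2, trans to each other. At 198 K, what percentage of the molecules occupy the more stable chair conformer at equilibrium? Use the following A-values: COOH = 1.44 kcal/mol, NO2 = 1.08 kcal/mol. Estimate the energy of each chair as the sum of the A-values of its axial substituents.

C1 and C2 have opposite parity, so for the trans isomer the two substituents are e,e in one chair and a,a in the other.
Chair I (carboxyl axial, nitro axial): E = 2.52 kcal/mol; chair II (carboxyl equatorial, nitro equatorial): E = 0.00 kcal/mol.
ΔG = 2.52 kcal/mol between the two chairs.
K = exp(ΔG/RT) with R = 1.987×10⁻³ kcal mol⁻¹ K⁻¹ and T = 198 K gives K ≈ 605.
Fraction in the lower-energy chair = K/(K+1) = 99.8%.

99.8%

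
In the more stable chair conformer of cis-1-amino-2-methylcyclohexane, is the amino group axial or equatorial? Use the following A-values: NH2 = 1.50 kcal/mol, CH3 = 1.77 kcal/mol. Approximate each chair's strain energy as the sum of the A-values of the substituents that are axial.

C1 and C2 have opposite parity, so for the cis isomer the two substituents are one axial and one equatorial in each chair.
Chair I (amino axial, methyl equatorial): E = 1.50 kcal/mol.
Chair II (amino equatorial, methyl axial): E = 1.77 kcal/mol.
Chair I is the more stable (lower-energy) conformer, and in that chair the amino group is axial.

axial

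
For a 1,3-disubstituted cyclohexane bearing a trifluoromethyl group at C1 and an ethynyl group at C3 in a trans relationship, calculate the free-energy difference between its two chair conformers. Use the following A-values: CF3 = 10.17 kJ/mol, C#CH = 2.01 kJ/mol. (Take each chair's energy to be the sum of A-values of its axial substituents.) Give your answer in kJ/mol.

C1 and C3 have the same parity, so for the trans isomer the two substituents are one axial and one equatorial in each chair.
Chair I (trifluoromethyl axial, ethynyl equatorial): E = 10.17 kJ/mol.
Chair II (trifluoromethyl equatorial, ethynyl axial): E = 2.01 kJ/mol.
ΔE = 10.17 − 2.01 = 8.16 kJ/mol; chair II is more stable.

8.16 kJ/mol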